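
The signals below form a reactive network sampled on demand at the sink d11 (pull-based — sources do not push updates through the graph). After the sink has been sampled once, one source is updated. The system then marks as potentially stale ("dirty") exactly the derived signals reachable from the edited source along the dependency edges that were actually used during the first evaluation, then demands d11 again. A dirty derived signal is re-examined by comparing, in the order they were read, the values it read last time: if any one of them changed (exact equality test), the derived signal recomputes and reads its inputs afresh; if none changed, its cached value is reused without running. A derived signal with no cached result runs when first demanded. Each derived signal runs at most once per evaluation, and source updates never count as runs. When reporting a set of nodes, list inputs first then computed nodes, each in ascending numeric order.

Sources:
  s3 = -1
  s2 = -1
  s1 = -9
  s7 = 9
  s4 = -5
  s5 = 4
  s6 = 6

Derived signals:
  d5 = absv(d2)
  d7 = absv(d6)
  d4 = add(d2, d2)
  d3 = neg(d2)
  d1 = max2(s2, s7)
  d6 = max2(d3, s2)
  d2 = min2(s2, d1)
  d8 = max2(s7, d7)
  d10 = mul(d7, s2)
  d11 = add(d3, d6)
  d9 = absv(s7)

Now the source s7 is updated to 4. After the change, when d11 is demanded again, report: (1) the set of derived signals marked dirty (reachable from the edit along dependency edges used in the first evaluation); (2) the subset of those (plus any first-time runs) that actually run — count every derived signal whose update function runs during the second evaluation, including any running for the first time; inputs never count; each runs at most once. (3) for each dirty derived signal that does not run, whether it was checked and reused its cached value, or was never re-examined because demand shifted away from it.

Initial pass — values computed on the first demand:
  d1 = max2(-1, 9) = 9
  d2 = min2(-1, 9) = -1
  d3 = neg(-1) = 1
  d6 = max2(1, -1) = 1
  d11 = add(1, 1) = 2

Second demand — change propagation:
  d1: re-runs because s7 9->4; new result 4.
  d2: re-runs because d1 9->4; new result -1 (unchanged).
  d3: re-examined; everything it read last time is the same (d2 unchanged) — cache 1 kept, no run.
  d6: re-examined; everything it read last time is the same (d3 unchanged, s2 unchanged) — cache 1 kept, no run.
  d11: re-examined; everything it read last time is the same (d3 unchanged, d6 unchanged) — cache 2 kept, no run.

The important point: d2 recomputes to an identical value, and the output ends up unchanged.

Dirty set: d1, d2, d3, d6, d11.
Run set: d1, d2 (2 run).
Re-examined without running (cache reused): d3, d6, d11.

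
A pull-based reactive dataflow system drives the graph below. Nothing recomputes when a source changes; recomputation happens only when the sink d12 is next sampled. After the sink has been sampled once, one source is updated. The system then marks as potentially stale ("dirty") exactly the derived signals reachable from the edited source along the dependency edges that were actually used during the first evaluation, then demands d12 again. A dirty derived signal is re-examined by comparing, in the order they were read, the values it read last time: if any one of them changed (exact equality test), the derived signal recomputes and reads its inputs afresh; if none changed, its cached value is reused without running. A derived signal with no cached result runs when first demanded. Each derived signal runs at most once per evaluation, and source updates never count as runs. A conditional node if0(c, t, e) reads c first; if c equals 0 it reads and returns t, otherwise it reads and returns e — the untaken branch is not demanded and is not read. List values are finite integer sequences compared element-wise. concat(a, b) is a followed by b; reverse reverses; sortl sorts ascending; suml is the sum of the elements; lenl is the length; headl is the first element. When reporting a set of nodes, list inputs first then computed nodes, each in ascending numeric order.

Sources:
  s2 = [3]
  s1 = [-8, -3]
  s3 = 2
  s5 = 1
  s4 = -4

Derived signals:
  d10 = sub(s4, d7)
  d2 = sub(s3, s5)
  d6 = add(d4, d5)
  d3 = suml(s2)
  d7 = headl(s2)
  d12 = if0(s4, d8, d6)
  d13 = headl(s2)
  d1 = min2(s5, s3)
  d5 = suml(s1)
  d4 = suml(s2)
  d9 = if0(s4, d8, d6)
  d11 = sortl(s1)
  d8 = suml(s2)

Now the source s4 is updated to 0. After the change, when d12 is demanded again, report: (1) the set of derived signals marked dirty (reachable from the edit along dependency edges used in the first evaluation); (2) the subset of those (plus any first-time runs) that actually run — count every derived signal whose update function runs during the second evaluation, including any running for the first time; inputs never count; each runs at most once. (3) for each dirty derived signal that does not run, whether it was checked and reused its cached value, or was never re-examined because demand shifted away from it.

First evaluation (everything demanded from the output):
  d4 = suml([3]) = 3
  d5 = suml([-8, -3]) = -11
  d6 = add(3, -11) = -8
  d12 = if0(s4=-4 -> else branch d6) = -8

Propagation after the edit:
  d8: demanded for the first time — runs, produces 3.
  d12: runs — s4 -4->0; result 3.

Key observation: a condition flipped, so demand reaches new nodes — d8 runs for the first time.

Marked dirty: d12.
Derived signals that run: d8, d12 — 2 in total.
Every dirty derived signal ran.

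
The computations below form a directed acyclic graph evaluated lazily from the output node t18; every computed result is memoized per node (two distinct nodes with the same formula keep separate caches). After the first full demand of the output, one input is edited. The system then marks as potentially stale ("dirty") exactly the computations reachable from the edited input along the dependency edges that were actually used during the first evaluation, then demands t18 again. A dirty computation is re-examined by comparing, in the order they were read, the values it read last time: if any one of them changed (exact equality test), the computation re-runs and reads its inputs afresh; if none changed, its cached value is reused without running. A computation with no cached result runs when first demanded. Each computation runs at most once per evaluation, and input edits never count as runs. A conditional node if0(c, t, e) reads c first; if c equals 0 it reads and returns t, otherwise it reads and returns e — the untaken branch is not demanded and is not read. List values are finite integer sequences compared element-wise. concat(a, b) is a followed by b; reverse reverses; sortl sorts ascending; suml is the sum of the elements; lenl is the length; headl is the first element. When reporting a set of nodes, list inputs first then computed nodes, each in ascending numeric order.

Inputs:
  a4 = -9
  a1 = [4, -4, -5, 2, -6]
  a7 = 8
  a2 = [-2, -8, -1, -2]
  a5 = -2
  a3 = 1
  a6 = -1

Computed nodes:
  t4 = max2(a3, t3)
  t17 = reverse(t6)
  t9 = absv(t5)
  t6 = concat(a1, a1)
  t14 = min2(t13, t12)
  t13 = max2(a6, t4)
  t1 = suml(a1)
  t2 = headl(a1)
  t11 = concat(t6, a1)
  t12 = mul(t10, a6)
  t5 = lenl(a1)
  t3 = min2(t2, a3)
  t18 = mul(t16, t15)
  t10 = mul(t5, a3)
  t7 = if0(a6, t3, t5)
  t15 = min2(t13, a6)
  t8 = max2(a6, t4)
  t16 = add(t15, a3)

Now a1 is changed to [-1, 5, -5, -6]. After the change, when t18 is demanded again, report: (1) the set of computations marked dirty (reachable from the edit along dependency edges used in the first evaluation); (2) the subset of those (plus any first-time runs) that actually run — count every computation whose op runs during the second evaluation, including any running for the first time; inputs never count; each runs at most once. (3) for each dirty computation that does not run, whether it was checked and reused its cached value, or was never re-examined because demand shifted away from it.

First demand of the output computes:
  t2 = headl([4, -4, -5, 2, -6]) = 4
  t3 = min2(4, 1) = 1
  t4 = max2(1, 1) = 1
  t13 = max2(-1, 1) = 1
  t15 = min2(1, -1) = -1
  t16 = add(-1, 1) = 0
  t18 = mul(0, -1) = 0

After the edit, cleaning proceeds:
  t2: a read changed (a1 [4, -4, -5, 2, -6]->[-1, 5, -5, -6]) — executes, giving -1.
  t3: a read changed (t2 4->-1) — executes, giving -1.
  t4: a read changed (t3 1->-1) — executes, giving 1 — identical to its old value.
  t13: dirty, but its reads are unchanged (a6 unchanged, t4 unchanged); cached 1 stands.
  t15: dirty, but its reads are unchanged (t13 unchanged, a6 unchanged); cached -1 stands.
  t16: dirty, but its reads are unchanged (t15 unchanged, a3 unchanged); cached 0 stands.
  t18: dirty, but its reads are unchanged (t16 unchanged, t15 unchanged); cached 0 stands.

Note the absorption at t4: it re-runs yet its value is the same, leaving the output's value untouched.

The edit dirties: t2, t3, t4, t13, t15, t16, t18.
3 computations run: t2, t3, t4.
Cache hits after checking: t13, t15, t16, t18.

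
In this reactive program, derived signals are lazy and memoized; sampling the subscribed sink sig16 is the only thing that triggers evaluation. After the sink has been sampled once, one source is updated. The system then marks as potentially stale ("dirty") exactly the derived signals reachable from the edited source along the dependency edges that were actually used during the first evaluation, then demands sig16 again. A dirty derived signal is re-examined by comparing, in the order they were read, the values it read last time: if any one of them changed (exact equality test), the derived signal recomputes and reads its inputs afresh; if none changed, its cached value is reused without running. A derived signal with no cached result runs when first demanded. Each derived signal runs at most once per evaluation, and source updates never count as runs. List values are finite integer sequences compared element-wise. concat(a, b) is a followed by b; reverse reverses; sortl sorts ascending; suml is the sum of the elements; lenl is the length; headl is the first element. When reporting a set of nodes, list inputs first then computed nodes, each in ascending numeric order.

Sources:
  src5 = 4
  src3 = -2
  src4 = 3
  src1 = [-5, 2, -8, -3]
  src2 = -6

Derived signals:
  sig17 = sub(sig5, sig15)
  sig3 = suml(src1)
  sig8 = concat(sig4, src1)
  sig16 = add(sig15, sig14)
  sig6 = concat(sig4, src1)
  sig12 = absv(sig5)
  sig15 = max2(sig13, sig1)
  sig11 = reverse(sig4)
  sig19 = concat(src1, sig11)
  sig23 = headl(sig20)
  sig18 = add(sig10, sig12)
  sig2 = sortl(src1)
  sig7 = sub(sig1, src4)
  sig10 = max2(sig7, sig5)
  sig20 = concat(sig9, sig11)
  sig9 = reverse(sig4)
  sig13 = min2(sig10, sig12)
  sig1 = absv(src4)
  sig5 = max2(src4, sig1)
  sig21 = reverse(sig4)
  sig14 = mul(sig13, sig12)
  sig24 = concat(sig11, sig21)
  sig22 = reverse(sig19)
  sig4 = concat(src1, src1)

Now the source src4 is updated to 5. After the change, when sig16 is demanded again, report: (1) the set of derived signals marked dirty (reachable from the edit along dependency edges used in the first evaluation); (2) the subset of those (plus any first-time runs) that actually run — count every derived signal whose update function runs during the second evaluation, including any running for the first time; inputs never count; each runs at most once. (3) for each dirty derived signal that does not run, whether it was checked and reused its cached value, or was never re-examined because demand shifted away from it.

The edit dirties: sig1, sig5, sig7, sig10, sig12, sig13, sig14, sig15, sig16.
9 derived signals run: sig1, sig5, sig7, sig10, sig12, sig13, sig14, sig15, sig16.
No dirty derived signal escaped a run.

First demand of the output computes:
  sig1 = absv(3) = 3
  sig5 = max2(3, 3) = 3
  sig7 = sub(3, 3) = 0
  sig10 = max2(0, 3) = 3
  sig12 = absv(3) = 3
  sig13 = min2(3, 3) = 3
  sig14 = mul(3, 3) = 9
  sig15 = max2(3, 3) = 3
  sig16 = add(3, 9) = 12

After the edit, cleaning proceeds:
  sig1: a read changed (src4 3->5) — executes, giving 5.
  sig5: a read changed (src4 3->5; sig1 3->5) — executes, giving 5.
  sig7: a read changed (sig1 3->5; src4 3->5) — executes, giving 0 — identical to its old value.
  sig10: a read changed (sig5 3->5) — executes, giving 5.
  sig12: a read changed (sig5 3->5) — executes, giving 5.
  sig13: a read changed (sig10 3->5; sig12 3->5) — executes, giving 5.
  sig14: a read changed (sig13 3->5; sig12 3->5) — executes, giving 25.
  sig15: a read changed (sig13 3->5; sig1 3->5) — executes, giving 5.
  sig16: a read changed (sig15 3->5; sig14 9->25) — executes, giving 30.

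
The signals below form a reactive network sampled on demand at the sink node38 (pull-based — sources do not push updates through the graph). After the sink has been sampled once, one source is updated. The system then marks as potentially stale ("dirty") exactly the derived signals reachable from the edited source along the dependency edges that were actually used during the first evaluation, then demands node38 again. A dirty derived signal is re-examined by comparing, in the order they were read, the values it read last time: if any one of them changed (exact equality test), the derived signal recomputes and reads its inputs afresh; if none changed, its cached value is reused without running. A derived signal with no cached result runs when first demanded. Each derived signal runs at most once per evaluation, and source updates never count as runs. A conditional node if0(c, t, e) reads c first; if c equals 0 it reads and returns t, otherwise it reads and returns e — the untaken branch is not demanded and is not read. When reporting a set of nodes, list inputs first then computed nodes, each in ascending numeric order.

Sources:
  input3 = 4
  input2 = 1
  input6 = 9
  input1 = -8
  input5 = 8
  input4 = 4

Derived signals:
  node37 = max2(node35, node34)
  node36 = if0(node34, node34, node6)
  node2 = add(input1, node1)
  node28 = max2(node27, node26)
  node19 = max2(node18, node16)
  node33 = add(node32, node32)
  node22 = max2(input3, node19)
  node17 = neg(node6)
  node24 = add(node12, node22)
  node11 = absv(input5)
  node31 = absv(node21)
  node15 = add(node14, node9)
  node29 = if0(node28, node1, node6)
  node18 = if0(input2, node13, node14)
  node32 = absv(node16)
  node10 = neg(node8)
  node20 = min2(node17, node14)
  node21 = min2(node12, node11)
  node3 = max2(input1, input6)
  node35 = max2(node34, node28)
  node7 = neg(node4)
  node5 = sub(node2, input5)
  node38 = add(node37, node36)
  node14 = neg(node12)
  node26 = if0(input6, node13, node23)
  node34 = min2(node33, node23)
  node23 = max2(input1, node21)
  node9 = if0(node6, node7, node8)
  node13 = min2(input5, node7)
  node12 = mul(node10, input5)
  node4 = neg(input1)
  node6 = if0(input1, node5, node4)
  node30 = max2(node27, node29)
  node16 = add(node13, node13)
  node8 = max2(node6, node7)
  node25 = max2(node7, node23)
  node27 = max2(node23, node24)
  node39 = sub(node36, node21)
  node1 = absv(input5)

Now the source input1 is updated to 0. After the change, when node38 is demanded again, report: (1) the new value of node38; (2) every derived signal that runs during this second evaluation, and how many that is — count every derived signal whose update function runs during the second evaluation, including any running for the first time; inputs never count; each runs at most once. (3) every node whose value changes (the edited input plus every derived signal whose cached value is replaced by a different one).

Initial pass — values computed on the first demand:
  node4 = neg(-8) = 8
  node6 = if0(input1=-8 -> else branch node4) = 8
  node7 = neg(8) = -8
  node8 = max2(8, -8) = 8
  node10 = neg(8) = -8
  node11 = absv(8) = 8
  node12 = mul(-8, 8) = -64
  node13 = min2(8, -8) = -8
  node14 = neg(-64) = 64
  node16 = add(-8, -8) = -16
  node18 = if0(input2=1 -> else branch node14) = 64
  node19 = max2(64, -16) = 64
  node21 = min2(-64, 8) = -64
  node22 = max2(4, 64) = 64
  node23 = max2(-8, -64) = -8
  node24 = add(-64, 64) = 0
  node26 = if0(input6=9 -> else branch node23) = -8
  node27 = max2(-8, 0) = 0
  node28 = max2(0, -8) = 0
  node32 = absv(-16) = 16
  node33 = add(16, 16) = 32
  node34 = min2(32, -8) = -8
  node35 = max2(-8, 0) = 0
  node36 = if0(node34=-8 -> else branch node6) = 8
  node37 = max2(0, -8) = 0
  node38 = add(0, 8) = 8

Second demand — change propagation:
  node1: newly demanded (no cache) — executes and yields 8.
  node2: newly demanded (no cache) — executes and yields 8.
  node4: re-runs because input1 -8->0; new result 0.
  node5: newly demanded (no cache) — executes and yields 0.
  node6: re-runs because input1 -8->0; node4 8->0; new result 0.
  node7: re-runs because node4 8->0; new result 0.
  node8: re-runs because node6 8->0; node7 -8->0; new result 0.
  node10: re-runs because node8 8->0; new result 0.
  node12: re-runs because node10 -8->0; new result 0.
  node13: re-runs because node7 -8->0; new result 0.
  node14: re-runs because node12 -64->0; new result 0.
  node16: re-runs because node13 -8->0; node13 -8->0; new result 0.
  node18: re-runs because node14 64->0; new result 0.
  node19: re-runs because node18 64->0; node16 -16->0; new result 0.
  node21: re-runs because node12 -64->0; new result 0.
  node22: re-runs because node19 64->0; new result 4.
  node23: re-runs because input1 -8->0; node21 -64->0; new result 0.
  node24: re-runs because node12 -64->0; node22 64->4; new result 4.
  node26: re-runs because node23 -8->0; new result 0.
  node27: re-runs because node23 -8->0; node24 0->4; new result 4.
  node28: re-runs because node27 0->4; node26 -8->0; new result 4.
  node32: re-runs because node16 -16->0; new result 0.
  node33: re-runs because node32 16->0; node32 16->0; new result 0.
  node34: re-runs because node33 32->0; node23 -8->0; new result 0.
  node35: re-runs because node34 -8->0; node28 0->4; new result 4.
  node36: re-runs because node34 -8->0; node6 8->0; new result 0.
  node37: re-runs because node35 0->4; node34 -8->0; new result 4.
  node38: re-runs because node37 0->4; node36 8->0; new result 4.

The important point: the flipped condition pulls in fresh nodes; node1, node2, node5 run for the first time.

node38 now evaluates to 4.
Run set: node1, node2, node4, node5, node6, node7, node8, node10, node12, node13, node14, node16, node18, node19, node21, node22, node23, node24, node26, node27, node28, node32, node33, node34, node35, node36, node37, node38 (28 run).
Changed values: input1, node4, node6, node7, node8, node10, node12, node13, node14, node16, node18, node19, node21, node22, node23, node24, node26, node27, node28, node32, node33, node34, node35, node36, node37, node38.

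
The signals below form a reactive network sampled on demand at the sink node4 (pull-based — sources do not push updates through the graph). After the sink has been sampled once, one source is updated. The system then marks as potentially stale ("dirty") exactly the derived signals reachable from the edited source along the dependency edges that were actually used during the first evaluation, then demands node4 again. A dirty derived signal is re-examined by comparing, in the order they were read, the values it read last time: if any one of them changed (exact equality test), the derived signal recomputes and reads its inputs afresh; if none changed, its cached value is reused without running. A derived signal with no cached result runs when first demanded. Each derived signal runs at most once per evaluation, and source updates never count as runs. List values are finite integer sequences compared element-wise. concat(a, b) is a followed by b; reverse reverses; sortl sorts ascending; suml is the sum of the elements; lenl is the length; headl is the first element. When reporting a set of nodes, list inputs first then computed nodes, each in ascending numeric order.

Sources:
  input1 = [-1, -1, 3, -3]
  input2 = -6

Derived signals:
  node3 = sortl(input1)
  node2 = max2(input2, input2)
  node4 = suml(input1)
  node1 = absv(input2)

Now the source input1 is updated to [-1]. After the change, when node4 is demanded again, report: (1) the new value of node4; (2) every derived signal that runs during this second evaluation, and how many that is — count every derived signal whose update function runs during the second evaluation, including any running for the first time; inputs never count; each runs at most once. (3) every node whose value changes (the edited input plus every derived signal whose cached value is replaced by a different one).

node4 now evaluates to -1.
Run set: node4 (1 run).
Changed values: input1, node4.

Initial pass — values computed on the first demand:
  node4 = suml([-1, -1, 3, -3]) = -2

Second demand — change propagation:
  node4: re-runs because input1 [-1, -1, 3, -3]->[-1]; new result -1.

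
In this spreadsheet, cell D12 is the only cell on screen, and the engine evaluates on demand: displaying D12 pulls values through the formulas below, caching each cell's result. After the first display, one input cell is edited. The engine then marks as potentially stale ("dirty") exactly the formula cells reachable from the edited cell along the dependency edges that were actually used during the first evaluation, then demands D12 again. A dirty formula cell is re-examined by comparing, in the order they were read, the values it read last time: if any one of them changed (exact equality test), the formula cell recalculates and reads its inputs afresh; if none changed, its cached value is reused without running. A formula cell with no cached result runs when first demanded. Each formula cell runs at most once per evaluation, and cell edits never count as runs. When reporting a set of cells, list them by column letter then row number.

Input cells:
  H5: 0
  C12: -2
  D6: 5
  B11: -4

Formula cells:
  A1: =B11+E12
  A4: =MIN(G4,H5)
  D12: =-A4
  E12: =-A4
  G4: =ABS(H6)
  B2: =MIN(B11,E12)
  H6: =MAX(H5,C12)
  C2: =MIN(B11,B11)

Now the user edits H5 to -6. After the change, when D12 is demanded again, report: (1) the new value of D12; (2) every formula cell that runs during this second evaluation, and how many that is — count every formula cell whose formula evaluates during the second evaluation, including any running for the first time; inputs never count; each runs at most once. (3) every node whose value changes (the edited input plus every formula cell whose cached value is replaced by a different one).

D12 now evaluates to 6.
Run set: A4, D12, G4, H6 (4 run).
Changed values: A4, D12, G4, H5, H6.

Initial pass — values computed on the first demand:
  H6 = MAX(0, -2) = 0
  G4 = ABS(0) = 0
  A4 = MIN(0, 0) = 0
  D12 = -(0) = 0

Second demand — change propagation:
  H6: re-runs because H5 0->-6; new result -2.
  G4: re-runs because H6 0->-2; new result 2.
  A4: re-runs because G4 0->2; H5 0->-6; new result -6.
  D12: re-runs because A4 0->-6; new result 6.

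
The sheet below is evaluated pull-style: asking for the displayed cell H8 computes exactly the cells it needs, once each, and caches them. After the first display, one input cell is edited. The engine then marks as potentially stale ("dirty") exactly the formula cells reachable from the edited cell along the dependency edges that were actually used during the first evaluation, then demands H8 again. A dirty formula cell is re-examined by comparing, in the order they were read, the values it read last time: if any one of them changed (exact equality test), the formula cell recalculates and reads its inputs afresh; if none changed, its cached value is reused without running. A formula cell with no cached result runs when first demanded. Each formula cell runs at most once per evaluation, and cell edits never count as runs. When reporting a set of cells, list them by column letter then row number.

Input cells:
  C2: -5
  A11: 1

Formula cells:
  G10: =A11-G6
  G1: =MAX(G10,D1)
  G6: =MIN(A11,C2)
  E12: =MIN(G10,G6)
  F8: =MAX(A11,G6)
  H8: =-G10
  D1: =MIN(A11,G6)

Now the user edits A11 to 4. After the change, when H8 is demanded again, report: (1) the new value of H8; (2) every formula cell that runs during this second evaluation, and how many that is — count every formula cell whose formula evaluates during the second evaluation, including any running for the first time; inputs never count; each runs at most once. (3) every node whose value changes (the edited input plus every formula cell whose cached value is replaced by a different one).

First demand of the output computes:
  G6 = MIN(1, -5) = -5
  G10 = 1 - -5 = 6
  H8 = -(6) = -6

After the edit, cleaning proceeds:
  G6: a read changed (A11 1->4) — executes, giving -5 — identical to its old value.
  G10: a read changed (A11 1->4) — executes, giving 9.
  H8: a read changed (G10 6->9) — executes, giving -9.

Demanding H8 again yields -9.
3 formula cells run: G6, G10, H8.
The nodes whose values change: A11, G10, H8.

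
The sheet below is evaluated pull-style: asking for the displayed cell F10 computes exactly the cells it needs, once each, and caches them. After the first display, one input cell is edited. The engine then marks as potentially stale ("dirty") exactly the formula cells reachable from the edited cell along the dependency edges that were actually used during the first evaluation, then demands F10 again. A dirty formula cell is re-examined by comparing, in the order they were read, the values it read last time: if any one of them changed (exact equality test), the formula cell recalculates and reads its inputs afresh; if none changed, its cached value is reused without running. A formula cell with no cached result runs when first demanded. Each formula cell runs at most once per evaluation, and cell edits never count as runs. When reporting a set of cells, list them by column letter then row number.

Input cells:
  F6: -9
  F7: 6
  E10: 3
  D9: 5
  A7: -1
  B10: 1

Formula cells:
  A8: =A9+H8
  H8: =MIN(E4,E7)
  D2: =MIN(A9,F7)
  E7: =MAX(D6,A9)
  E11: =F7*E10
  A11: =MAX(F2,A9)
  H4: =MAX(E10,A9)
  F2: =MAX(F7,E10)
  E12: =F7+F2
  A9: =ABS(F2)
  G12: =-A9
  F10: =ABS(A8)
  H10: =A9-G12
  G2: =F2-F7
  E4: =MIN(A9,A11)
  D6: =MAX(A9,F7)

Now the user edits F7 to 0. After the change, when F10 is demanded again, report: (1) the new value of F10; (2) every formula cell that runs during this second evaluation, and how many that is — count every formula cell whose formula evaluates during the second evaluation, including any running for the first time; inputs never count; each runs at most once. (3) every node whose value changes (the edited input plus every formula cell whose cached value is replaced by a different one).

First demand of the output computes:
  F2 = MAX(6, 3) = 6
  A9 = ABS(6) = 6
  A11 = MAX(6, 6) = 6
  D6 = MAX(6, 6) = 6
  E4 = MIN(6, 6) = 6
  E7 = MAX(6, 6) = 6
  H8 = MIN(6, 6) = 6
  A8 = 6 + 6 = 12
  F10 = ABS(12) = 12

After the edit, cleaning proceeds:
  F2: a read changed (F7 6->0) — executes, giving 3.
  A9: a read changed (F2 6->3) — executes, giving 3.
  A11: a read changed (F2 6->3; A9 6->3) — executes, giving 3.
  D6: a read changed (A9 6->3; F7 6->0) — executes, giving 3.
  E4: a read changed (A9 6->3; A11 6->3) — executes, giving 3.
  E7: a read changed (D6 6->3; A9 6->3) — executes, giving 3.
  H8: a read changed (E4 6->3; E7 6->3) — executes, giving 3.
  A8: a read changed (A9 6->3; H8 6->3) — executes, giving 6.
  F10: a read changed (A8 12->6) — executes, giving 6.

Demanding F10 again yields 6.
9 formula cells run: A8, A9, A11, D6, E4, E7, F2, F10, H8.
The nodes whose values change: A8, A9, A11, D6, E4, E7, F2, F7, F10, H8.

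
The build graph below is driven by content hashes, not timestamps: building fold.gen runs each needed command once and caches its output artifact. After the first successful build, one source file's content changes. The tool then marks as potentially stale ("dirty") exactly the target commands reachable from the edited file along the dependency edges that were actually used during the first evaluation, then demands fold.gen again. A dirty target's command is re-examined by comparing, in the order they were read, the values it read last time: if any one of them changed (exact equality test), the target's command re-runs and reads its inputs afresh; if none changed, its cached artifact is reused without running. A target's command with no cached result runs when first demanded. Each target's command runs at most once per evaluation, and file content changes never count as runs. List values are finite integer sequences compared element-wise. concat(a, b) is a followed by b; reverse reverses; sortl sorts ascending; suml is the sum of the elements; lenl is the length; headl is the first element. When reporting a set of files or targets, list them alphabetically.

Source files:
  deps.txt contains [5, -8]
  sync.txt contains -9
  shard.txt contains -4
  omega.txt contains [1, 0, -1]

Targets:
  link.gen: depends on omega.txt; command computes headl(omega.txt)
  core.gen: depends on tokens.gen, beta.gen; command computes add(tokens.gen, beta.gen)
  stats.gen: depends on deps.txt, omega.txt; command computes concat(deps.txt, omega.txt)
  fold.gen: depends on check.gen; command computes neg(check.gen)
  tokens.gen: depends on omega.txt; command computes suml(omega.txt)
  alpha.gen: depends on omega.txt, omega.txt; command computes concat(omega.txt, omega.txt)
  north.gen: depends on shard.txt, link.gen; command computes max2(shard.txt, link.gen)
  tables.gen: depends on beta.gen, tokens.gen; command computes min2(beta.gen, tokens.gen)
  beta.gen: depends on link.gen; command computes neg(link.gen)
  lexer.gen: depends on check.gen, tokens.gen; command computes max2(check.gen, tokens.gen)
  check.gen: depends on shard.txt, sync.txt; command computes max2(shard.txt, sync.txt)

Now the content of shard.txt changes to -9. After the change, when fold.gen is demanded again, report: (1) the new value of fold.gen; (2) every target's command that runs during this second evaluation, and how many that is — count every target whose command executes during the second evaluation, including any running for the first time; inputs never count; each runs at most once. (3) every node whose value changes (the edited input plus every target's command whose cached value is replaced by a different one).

Initial pass — values computed on the first demand:
  check.gen = max2(-4, -9) = -4
  fold.gen = neg(-4) = 4

Second demand — change propagation:
  check.gen: re-runs because shard.txt -4->-9; new result -9.
  fold.gen: re-runs because check.gen -4->-9; new result 9.

fold.gen now evaluates to 9.
Run set: check.gen, fold.gen (2 run).
Changed values: check.gen, fold.gen, shard.txt.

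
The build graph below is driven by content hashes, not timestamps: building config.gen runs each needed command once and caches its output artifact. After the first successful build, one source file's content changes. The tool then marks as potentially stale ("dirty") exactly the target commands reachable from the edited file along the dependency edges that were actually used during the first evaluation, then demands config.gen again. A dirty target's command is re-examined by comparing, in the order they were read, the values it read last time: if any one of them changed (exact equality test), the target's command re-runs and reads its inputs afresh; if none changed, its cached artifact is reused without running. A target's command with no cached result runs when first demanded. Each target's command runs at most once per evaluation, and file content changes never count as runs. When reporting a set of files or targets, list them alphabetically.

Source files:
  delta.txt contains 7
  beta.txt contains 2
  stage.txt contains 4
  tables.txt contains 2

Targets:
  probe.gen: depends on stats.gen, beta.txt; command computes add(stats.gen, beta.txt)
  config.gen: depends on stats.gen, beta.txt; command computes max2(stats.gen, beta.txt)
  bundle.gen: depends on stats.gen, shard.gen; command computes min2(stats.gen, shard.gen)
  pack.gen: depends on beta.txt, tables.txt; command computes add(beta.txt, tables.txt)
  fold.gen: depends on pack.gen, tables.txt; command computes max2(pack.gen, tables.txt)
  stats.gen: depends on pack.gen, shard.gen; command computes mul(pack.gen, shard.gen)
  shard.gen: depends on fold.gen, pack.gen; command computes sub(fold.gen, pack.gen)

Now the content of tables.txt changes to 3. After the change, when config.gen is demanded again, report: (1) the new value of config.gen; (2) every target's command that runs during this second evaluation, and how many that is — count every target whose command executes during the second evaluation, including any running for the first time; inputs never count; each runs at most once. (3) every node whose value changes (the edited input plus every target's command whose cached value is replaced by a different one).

config.gen now evaluates to 2.
Run set: fold.gen, pack.gen, shard.gen, stats.gen (4 run).
Changed values: fold.gen, pack.gen, tables.txt.
The important point: at config.gen every value read last time is unchanged, so the dirty flag clears without a run.

Initial pass — values computed on the first demand:
  pack.gen = add(2, 2) = 4
  fold.gen = max2(4, 2) = 4
  shard.gen = sub(4, 4) = 0
  stats.gen = mul(4, 0) = 0
  config.gen = max2(0, 2) = 2

Second demand — change propagation:
  pack.gen: re-runs because tables.txt 2->3; new result 5.
  fold.gen: re-runs because pack.gen 4->5; tables.txt 2->3; new result 5.
  shard.gen: re-runs because fold.gen 4->5; pack.gen 4->5; new result 0 (unchanged).
  stats.gen: re-runs because pack.gen 4->5; new result 0 (unchanged).
  config.gen: re-examined; everything it read last time is the same (stats.gen unchanged, beta.txt unchanged) — cache 2 kept, no run.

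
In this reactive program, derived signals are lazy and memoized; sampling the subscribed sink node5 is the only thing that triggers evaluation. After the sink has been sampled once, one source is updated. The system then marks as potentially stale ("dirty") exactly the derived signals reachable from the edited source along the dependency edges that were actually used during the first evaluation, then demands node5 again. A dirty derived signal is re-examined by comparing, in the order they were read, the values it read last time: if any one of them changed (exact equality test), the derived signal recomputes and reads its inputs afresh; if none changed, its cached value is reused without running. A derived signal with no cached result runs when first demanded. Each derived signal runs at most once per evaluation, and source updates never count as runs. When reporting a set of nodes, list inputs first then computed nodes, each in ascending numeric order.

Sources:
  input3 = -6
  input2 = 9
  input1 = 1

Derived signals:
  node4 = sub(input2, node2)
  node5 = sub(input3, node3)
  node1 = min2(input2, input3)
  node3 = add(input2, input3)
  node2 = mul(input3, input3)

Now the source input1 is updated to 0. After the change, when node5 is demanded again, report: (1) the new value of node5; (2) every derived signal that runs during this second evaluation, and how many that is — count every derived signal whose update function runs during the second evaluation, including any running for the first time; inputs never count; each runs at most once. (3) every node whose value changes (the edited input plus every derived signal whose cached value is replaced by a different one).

Demanding node5 again yields -9.
0 derived signals run: none.
The nodes whose values change: input1.
Note the shortcut — nothing in the graph depends on input1 at all, so no recomputation happens.

First demand of the output computes:
  node3 = add(9, -6) = 3
  node5 = sub(-6, 3) = -9

After the edit, cleaning proceeds:
  no node depends on input1 at all; the second demand re-runs nothing.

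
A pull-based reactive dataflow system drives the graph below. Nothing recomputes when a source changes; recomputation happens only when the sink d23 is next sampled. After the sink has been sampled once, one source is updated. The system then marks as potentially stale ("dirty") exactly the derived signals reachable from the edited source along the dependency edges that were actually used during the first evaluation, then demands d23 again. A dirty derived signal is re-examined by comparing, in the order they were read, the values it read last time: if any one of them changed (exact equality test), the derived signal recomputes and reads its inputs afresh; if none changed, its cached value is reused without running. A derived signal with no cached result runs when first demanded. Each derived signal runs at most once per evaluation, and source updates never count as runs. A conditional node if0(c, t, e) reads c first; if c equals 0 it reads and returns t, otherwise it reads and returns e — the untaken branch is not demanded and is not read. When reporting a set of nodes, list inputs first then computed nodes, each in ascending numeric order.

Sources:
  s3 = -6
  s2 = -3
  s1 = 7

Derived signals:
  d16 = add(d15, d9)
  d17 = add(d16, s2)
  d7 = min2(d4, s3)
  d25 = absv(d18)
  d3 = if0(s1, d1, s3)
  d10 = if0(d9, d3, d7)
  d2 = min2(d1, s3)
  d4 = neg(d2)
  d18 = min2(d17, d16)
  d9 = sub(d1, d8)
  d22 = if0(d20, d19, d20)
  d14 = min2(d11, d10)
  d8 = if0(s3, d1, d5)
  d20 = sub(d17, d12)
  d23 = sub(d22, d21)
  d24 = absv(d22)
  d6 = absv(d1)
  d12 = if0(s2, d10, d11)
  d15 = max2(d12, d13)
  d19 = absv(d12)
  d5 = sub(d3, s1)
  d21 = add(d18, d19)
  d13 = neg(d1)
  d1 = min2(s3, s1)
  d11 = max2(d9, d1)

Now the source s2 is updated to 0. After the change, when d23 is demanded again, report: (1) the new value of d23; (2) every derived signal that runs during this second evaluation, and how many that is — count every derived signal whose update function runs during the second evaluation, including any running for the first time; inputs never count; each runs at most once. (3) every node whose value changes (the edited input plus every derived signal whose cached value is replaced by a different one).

New value of d23: 0.
Derived signals that run: d2, d4, d7, d10, d12, d15, d16, d17, d18, d19, d20, d21, d22, d23 — 14 in total.
Values that change: s2, d12, d15, d16, d17, d18, d19, d20, d21, d22, d23.
Key observation: a condition flipped, so demand reaches new nodes — d2, d4, d7, d10 run for the first time.

First evaluation (everything demanded from the output):
  d1 = min2(-6, 7) = -6
  d3 = if0(s1=7 -> else branch s3) = -6
  d5 = sub(-6, 7) = -13
  d8 = if0(s3=-6 -> else branch d5) = -13
  d9 = sub(-6, -13) = 7
  d11 = max2(7, -6) = 7
  d12 = if0(s2=-3 -> else branch d11) = 7
  d13 = neg(-6) = 6
  d15 = max2(7, 6) = 7
  d16 = add(7, 7) = 14
  d17 = add(14, -3) = 11
  d18 = min2(11, 14) = 11
  d19 = absv(7) = 7
  d20 = sub(11, 7) = 4
  d21 = add(11, 7) = 18
  d22 = if0(d20=4 -> else branch d20) = 4
  d23 = sub(4, 18) = -14

Propagation after the edit:
  d2: demanded for the first time — runs, produces -6.
  d4: demanded for the first time — runs, produces 6.
  d7: demanded for the first time — runs, produces -6.
  d10: demanded for the first time — runs, produces -6.
  d12: runs — s2 -3->0; result -6.
  d15: runs — d12 7->-6; result 6.
  d16: runs — d15 7->6; result 13.
  d17: runs — d16 14->13; s2 -3->0; result 13.
  d18: runs — d17 11->13; d16 14->13; result 13.
  d19: runs — d12 7->-6; result 6.
  d20: runs — d17 11->13; d12 7->-6; result 19.
  d21: runs — d18 11->13; d19 7->6; result 19.
  d22: runs — d20 4->19; d20 4->19; result 19.
  d23: runs — d22 4->19; d21 18->19; result 0.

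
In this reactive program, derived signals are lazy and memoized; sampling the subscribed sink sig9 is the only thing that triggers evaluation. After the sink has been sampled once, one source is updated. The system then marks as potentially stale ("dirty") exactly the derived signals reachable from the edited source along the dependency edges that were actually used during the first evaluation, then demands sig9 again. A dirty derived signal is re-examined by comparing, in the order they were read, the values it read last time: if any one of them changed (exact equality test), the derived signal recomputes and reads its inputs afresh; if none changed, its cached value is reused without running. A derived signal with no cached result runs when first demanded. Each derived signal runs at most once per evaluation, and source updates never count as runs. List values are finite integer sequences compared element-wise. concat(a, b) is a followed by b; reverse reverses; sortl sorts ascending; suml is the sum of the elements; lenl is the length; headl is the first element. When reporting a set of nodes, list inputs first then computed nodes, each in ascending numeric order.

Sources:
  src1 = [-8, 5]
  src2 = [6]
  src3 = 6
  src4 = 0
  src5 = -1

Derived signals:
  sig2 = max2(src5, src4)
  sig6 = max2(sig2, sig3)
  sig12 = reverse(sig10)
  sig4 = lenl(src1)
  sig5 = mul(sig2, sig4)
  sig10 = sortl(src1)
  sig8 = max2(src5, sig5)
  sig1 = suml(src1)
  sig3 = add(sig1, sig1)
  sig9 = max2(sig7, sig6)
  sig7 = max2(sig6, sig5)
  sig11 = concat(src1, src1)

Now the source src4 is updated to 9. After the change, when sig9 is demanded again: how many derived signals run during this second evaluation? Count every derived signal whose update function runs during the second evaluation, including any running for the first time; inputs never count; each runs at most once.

5 derived signals run: sig2, sig5, sig6, sig7, sig9.

First demand of the output computes:
  sig1 = suml([-8, 5]) = -3
  sig2 = max2(-1, 0) = 0
  sig3 = add(-3, -3) = -6
  sig4 = lenl([-8, 5]) = 2
  sig5 = mul(0, 2) = 0
  sig6 = max2(0, -6) = 0
  sig7 = max2(0, 0) = 0
  sig9 = max2(0, 0) = 0

After the edit, cleaning proceeds:
  sig2: a read changed (src4 0->9) — executes, giving 9.
  sig5: a read changed (sig2 0->9) — executes, giving 18.
  sig6: a read changed (sig2 0->9) — executes, giving 9.
  sig7: a read changed (sig6 0->9; sig5 0->18) — executes, giving 18.
  sig9: a read changed (sig7 0->18; sig6 0->9) — executes, giving 18.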